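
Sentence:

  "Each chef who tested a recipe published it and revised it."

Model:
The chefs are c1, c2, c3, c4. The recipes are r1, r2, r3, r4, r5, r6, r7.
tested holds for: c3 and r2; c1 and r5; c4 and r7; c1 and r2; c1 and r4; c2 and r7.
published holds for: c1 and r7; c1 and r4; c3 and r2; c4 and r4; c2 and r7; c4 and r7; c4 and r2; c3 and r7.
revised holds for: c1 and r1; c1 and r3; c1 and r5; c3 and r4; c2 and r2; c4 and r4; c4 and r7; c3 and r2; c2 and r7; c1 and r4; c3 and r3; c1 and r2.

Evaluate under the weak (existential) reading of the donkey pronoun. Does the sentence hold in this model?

True

"it" takes "a recipe" as antecedent — a donkey pronoun bound across the clause boundary.
Weak reading: every chef c with some tested-recipe has at least one tested-recipe r such that published(c,r) ∧ revised(c,r).
Per chef: c1:✓  c2:✓  c3:✓  c4:✓
Every chef in the restrictor has a witness.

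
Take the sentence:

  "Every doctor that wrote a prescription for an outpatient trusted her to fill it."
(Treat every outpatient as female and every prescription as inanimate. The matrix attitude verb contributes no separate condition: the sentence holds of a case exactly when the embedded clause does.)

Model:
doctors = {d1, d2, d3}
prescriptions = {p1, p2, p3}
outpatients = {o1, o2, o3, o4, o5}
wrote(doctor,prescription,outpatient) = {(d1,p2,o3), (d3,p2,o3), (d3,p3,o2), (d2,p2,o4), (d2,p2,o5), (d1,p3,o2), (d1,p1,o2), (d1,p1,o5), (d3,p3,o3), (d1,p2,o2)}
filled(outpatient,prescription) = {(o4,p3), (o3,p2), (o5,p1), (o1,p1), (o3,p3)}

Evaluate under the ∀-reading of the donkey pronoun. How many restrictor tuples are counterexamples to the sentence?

"her" takes "an outpatient" as antecedent and "it" takes "a prescription"; both are donkey pronouns co-varying with the restrictor.
Strong reading: for every (d,p,o) with wrote(d,p,o), filled(o,p).
Restrictor triples: (d1,p1,o2)→filled(o2,p1) ✗  (d1,p1,o5)→filled(o5,p1) ✓  (d1,p2,o2)→filled(o2,p2) ✗  (d1,p2,o3)→filled(o3,p2) ✓  (d1,p3,o2)→filled(o2,p3) ✗  (d2,p2,o4)→filled(o4,p2) ✗  (d2,p2,o5)→filled(o5,p2) ✗  (d3,p2,o3)→filled(o3,p2) ✓  (d3,p3,o2)→filled(o2,p3) ✗  (d3,p3,o3)→filled(o3,p3) ✓
Counterexamples (restrictor triples failing the scope): 6.

6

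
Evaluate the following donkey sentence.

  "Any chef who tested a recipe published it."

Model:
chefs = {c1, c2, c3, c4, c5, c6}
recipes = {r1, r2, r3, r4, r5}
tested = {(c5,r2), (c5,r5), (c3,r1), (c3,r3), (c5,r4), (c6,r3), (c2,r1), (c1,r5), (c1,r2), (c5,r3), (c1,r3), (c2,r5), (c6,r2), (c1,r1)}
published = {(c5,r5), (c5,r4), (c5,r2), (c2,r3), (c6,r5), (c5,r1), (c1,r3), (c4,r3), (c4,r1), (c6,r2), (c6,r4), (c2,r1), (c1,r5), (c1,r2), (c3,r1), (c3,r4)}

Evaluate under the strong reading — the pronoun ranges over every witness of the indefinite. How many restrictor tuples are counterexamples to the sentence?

"it" takes "a recipe" as antecedent — a donkey pronoun bound across the clause boundary.
Strong reading: for every (c,r) with tested(c,r), published(c,r).
Restrictor pairs: (c1,r1) ✗  (c1,r2) ✓  (c1,r3) ✓  (c1,r5) ✓  (c2,r1) ✓  (c2,r5) ✗  (c3,r1) ✓  (c3,r3) ✗  (c5,r2) ✓  (c5,r3) ✗  (c5,r4) ✓  (c5,r5) ✓  (c6,r2) ✓  (c6,r3) ✗
Counterexamples (restrictor pairs failing the scope): 5.

5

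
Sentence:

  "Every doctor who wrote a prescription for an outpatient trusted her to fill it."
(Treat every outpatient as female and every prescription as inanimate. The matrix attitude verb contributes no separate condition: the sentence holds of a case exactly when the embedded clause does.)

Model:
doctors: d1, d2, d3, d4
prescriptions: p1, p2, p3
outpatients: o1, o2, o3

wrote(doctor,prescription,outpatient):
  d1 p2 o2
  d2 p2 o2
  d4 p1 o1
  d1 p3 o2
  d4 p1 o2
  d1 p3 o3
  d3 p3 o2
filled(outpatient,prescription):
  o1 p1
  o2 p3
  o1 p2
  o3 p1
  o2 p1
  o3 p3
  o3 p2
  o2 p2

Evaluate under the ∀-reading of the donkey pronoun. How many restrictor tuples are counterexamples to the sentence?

"her" takes "an outpatient" as antecedent and "it" takes "a prescription"; both are donkey pronouns co-varying with the restrictor.
Strong reading: for every (d,p,o) with wrote(d,p,o), filled(o,p).
Restrictor triples: (d1,p2,o2)→filled(o2,p2) ✓  (d1,p3,o2)→filled(o2,p3) ✓  (d1,p3,o3)→filled(o3,p3) ✓  (d2,p2,o2)→filled(o2,p2) ✓  (d3,p3,o2)→filled(o2,p3) ✓  (d4,p1,o1)→filled(o1,p1) ✓  (d4,p1,o2)→filled(o2,p1) ✓
Counterexamples (restrictor triples failing the scope): 0.

0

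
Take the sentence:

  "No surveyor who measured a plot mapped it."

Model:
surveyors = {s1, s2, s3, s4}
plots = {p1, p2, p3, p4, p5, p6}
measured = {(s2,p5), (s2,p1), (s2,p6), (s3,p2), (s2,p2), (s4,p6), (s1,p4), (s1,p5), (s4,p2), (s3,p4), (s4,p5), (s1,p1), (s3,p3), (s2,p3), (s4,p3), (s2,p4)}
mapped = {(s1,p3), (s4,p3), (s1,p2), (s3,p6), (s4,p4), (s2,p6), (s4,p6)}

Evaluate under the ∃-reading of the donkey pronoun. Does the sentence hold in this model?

False

"it" takes "a plot" as antecedent — a donkey pronoun bound across the clause boundary.
Truth condition: for no (s,p) with measured(s,p) does mapped(s,p) hold.
Restrictor pairs — does the scope hold? (s1,p1):fails  (s1,p4):fails  (s1,p5):fails  (s2,p1):fails  (s2,p2):fails  (s2,p3):fails  (s2,p4):fails  (s2,p5):fails  (s2,p6):holds  (s3,p2):fails  (s3,p3):fails  (s3,p4):fails  (s4,p2):fails  (s4,p3):holds  (s4,p5):fails  (s4,p6):holds
Scope holds for 3 pair(s), so the sentence is false.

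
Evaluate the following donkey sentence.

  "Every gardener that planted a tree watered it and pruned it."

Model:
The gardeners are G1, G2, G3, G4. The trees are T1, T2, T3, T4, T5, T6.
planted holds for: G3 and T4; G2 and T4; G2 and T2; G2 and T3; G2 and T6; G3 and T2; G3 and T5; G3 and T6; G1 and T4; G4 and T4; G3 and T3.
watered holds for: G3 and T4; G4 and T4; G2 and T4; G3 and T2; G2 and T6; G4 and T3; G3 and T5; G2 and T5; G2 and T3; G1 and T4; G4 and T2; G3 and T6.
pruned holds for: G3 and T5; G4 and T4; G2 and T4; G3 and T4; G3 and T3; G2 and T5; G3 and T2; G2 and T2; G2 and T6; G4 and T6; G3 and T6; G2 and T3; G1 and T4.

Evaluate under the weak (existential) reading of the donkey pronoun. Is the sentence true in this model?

True

"it" takes "a tree" as antecedent — a donkey pronoun bound across the clause boundary.
Weak reading: every gardener g with some planted-tree has at least one planted-tree t such that watered(g,t) ∧ pruned(g,t).
Per gardener: G1:✓  G2:✓  G3:✓  G4:✓
Every gardener in the restrictor has a witness.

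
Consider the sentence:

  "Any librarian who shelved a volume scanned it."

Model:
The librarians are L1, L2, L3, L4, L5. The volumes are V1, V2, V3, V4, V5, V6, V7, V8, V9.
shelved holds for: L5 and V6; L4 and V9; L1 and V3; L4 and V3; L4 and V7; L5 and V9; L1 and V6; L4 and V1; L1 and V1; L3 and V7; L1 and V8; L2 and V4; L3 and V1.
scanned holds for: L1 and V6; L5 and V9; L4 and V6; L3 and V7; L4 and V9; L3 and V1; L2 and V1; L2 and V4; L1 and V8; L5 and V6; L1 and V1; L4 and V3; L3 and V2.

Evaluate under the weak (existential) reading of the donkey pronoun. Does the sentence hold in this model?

"it" takes "a volume" as antecedent — a donkey pronoun bound across the clause boundary.
Weak reading: every librarian l with some shelved-volume has at least one shelved-volume v such that scanned(l,v).
Per librarian: L1:✓  L2:✓  L3:✓  L4:✓  L5:✓
Every librarian in the restrictor has a witness.

True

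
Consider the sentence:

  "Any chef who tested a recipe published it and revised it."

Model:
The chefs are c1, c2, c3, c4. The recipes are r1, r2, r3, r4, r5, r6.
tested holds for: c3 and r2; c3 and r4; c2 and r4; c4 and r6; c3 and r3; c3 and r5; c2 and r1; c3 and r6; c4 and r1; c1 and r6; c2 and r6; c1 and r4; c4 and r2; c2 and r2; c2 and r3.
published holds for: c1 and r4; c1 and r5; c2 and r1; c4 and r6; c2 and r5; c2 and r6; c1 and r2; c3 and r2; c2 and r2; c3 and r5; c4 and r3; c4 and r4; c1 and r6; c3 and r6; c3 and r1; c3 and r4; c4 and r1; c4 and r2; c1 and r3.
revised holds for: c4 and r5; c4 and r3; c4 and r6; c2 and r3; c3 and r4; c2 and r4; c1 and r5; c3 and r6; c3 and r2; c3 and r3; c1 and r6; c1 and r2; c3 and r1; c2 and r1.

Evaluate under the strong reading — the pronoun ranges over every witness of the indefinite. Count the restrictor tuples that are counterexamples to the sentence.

"it" takes "a recipe" as antecedent — a donkey pronoun bound across the clause boundary.
Strong reading: for every (c,r) with tested(c,r), published(c,r) ∧ revised(c,r).
Restrictor pairs: (c1,r4) ✗  (c1,r6) ✓  (c2,r1) ✓  (c2,r2) ✗  (c2,r3) ✗  (c2,r4) ✗  (c2,r6) ✗  (c3,r2) ✓  (c3,r3) ✗  (c3,r4) ✓  (c3,r5) ✗  (c3,r6) ✓  (c4,r1) ✗  (c4,r2) ✗  (c4,r6) ✓
Counterexamples (restrictor pairs failing the scope): 9.

9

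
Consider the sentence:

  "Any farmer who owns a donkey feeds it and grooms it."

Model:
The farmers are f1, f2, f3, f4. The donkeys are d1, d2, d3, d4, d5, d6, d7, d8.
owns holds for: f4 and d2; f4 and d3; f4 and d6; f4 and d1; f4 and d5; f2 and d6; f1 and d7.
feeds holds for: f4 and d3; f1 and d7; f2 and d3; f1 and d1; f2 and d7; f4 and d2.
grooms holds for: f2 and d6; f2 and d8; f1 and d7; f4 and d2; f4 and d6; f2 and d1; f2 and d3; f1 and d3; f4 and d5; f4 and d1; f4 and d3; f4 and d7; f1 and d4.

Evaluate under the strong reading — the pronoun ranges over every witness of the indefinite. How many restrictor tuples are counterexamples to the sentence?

4

"it" takes "a donkey" as antecedent — a donkey pronoun bound across the clause boundary.
Strong reading: for every (f,d) with owns(f,d), feeds(f,d) ∧ grooms(f,d).
Restrictor pairs: (f1,d7) ✓  (f2,d6) ✗  (f4,d1) ✗  (f4,d2) ✓  (f4,d3) ✓  (f4,d5) ✗  (f4,d6) ✗
Counterexamples (restrictor pairs failing the scope): 4.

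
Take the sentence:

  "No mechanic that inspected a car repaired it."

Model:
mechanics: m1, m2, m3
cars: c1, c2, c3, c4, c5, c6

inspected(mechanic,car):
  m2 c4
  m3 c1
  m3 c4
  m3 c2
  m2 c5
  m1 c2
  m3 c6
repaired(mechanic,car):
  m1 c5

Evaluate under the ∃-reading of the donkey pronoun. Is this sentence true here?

"it" takes "a car" as antecedent — a donkey pronoun bound across the clause boundary.
Truth condition: for no (m,c) with inspected(m,c) does repaired(m,c) hold.
Restrictor pairs — does the scope hold? (m1,c2):fails  (m2,c4):fails  (m2,c5):fails  (m3,c1):fails  (m3,c2):fails  (m3,c4):fails  (m3,c6):fails
Scope holds for no restrictor pair, so the sentence is true.

True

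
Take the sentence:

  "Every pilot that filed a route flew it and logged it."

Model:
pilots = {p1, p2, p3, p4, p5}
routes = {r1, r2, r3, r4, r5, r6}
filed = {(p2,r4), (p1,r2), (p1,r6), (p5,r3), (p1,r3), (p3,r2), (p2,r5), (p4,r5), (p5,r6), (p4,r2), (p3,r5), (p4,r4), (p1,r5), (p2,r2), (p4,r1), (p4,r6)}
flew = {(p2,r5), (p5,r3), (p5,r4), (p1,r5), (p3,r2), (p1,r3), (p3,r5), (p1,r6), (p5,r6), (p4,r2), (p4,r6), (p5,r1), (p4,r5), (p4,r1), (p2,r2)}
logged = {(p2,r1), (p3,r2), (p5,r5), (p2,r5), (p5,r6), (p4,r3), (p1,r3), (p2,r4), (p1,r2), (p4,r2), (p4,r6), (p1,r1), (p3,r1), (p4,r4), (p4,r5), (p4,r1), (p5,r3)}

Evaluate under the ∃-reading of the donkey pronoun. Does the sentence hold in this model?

True

"it" takes "a route" as antecedent — a donkey pronoun bound across the clause boundary.
Weak reading: every pilot p with some filed-route has at least one filed-route r such that flew(p,r) ∧ logged(p,r).
Per pilot: p1:✓  p2:✓  p3:✓  p4:✓  p5:✓
Every pilot in the restrictor has a witness.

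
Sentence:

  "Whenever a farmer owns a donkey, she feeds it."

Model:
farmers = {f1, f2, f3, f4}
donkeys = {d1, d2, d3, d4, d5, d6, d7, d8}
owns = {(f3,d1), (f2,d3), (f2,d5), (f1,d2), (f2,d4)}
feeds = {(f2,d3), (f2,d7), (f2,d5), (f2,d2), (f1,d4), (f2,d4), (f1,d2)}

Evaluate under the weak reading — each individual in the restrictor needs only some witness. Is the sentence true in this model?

"it" takes "a donkey" as antecedent — a donkey pronoun bound across the clause boundary.
Weak reading: every farmer f with some owns-donkey has at least one owns-donkey d such that feeds(f,d).
Per farmer: f1:✓  f2:✓  f3:✗
f3 has no witness among its owns-donkeys.

False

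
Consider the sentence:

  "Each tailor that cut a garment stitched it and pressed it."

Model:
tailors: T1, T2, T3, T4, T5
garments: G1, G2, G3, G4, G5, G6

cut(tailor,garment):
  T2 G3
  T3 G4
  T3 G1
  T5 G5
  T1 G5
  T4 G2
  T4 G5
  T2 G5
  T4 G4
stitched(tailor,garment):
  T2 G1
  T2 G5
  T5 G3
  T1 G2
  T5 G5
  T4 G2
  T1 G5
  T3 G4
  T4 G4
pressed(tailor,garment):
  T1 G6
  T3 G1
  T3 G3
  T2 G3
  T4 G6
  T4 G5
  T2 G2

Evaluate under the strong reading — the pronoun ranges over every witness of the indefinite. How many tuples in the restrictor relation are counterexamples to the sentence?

9

"it" takes "a garment" as antecedent — a donkey pronoun bound across the clause boundary.
Strong reading: for every (t,g) with cut(t,g), stitched(t,g) ∧ pressed(t,g).
Restrictor pairs: (T1,G5) ✗  (T2,G3) ✗  (T2,G5) ✗  (T3,G1) ✗  (T3,G4) ✗  (T4,G2) ✗  (T4,G4) ✗  (T4,G5) ✗  (T5,G5) ✗
Counterexamples (restrictor pairs failing the scope): 9.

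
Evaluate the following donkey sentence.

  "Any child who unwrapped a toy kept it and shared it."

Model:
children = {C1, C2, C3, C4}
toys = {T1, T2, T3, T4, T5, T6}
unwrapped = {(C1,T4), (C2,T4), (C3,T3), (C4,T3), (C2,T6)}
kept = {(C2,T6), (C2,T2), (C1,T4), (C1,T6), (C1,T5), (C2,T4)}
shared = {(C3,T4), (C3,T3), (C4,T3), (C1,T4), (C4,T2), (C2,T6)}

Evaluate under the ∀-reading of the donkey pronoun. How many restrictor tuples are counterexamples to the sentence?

"it" takes "a toy" as antecedent — a donkey pronoun bound across the clause boundary.
Strong reading: for every (c,t) with unwrapped(c,t), kept(c,t) ∧ shared(c,t).
Restrictor pairs: (C1,T4) ✓  (C2,T4) ✗  (C2,T6) ✓  (C3,T3) ✗  (C4,T3) ✗
Counterexamples (restrictor pairs failing the scope): 3.

3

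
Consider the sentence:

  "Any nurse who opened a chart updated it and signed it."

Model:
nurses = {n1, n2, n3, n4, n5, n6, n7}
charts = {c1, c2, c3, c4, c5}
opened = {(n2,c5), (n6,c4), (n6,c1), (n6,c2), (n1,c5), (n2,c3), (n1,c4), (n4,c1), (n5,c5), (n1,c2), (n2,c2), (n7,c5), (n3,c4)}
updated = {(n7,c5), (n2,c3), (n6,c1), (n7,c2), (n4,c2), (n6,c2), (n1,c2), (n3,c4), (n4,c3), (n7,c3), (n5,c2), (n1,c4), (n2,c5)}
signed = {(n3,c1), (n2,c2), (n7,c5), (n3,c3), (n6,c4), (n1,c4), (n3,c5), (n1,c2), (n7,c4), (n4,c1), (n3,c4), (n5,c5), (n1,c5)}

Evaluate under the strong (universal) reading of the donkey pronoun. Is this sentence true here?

"it" takes "a chart" as antecedent — a donkey pronoun bound across the clause boundary.
Strong reading: for every (n,c) with opened(n,c), updated(n,c) ∧ signed(n,c).
Restrictor pairs: (n1,c2) ✓  (n1,c4) ✓  (n1,c5) ✗  (n2,c2) ✗  (n2,c3) ✗  (n2,c5) ✗  (n3,c4) ✓  (n4,c1) ✗  (n5,c5) ✗  (n6,c1) ✗  (n6,c2) ✗  (n6,c4) ✗  (n7,c5) ✓
Counterexample: (n1,c5) is in opened but fails the scope.

False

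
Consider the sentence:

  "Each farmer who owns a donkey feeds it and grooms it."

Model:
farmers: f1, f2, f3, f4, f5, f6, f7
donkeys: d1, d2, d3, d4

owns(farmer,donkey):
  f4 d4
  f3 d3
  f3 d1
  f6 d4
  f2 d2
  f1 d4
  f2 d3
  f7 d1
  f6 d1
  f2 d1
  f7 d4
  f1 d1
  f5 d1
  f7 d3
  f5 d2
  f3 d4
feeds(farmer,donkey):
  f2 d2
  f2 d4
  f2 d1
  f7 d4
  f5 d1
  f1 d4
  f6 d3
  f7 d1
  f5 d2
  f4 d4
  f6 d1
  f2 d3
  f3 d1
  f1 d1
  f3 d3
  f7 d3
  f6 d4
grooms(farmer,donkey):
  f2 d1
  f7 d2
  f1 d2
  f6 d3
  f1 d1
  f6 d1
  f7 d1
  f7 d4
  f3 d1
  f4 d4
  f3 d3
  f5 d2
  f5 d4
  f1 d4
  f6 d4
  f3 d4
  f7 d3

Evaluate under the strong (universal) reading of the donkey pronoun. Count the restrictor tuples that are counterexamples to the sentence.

4

"it" takes "a donkey" as antecedent — a donkey pronoun bound across the clause boundary.
Strong reading: for every (f,d) with owns(f,d), feeds(f,d) ∧ grooms(f,d).
Restrictor pairs: (f1,d1) ✓  (f1,d4) ✓  (f2,d1) ✓  (f2,d2) ✗  (f2,d3) ✗  (f3,d1) ✓  (f3,d3) ✓  (f3,d4) ✗  (f4,d4) ✓  (f5,d1) ✗  (f5,d2) ✓  (f6,d1) ✓  (f6,d4) ✓  (f7,d1) ✓  (f7,d3) ✓  (f7,d4) ✓
Counterexamples (restrictor pairs failing the scope): 4.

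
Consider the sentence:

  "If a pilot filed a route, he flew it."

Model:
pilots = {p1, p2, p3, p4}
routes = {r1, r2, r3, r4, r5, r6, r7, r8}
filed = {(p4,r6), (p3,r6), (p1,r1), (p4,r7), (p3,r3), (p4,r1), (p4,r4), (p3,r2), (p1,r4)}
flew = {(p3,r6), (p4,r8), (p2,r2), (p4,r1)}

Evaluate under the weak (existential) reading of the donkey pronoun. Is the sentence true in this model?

False

"it" takes "a route" as antecedent — a donkey pronoun bound across the clause boundary.
Weak reading: every pilot p with some filed-route has at least one filed-route r such that flew(p,r).
Per pilot: p1:✗  p3:✓  p4:✓
p1 has no witness among its filed-routes.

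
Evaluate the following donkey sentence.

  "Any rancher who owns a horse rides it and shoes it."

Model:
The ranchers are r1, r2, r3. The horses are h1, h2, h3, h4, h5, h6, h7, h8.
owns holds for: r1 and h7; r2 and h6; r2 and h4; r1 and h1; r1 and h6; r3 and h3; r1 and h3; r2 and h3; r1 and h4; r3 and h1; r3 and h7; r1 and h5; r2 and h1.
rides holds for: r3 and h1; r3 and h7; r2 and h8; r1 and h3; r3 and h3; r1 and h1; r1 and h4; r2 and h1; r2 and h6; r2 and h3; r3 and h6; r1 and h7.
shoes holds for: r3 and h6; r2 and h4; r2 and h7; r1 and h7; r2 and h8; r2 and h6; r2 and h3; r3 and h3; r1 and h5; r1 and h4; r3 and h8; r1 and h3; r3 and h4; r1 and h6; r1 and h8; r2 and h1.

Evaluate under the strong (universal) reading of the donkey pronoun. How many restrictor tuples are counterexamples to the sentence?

"it" takes "a horse" as antecedent — a donkey pronoun bound across the clause boundary.
Strong reading: for every (r,h) with owns(r,h), rides(r,h) ∧ shoes(r,h).
Restrictor pairs: (r1,h1) ✗  (r1,h3) ✓  (r1,h4) ✓  (r1,h5) ✗  (r1,h6) ✗  (r1,h7) ✓  (r2,h1) ✓  (r2,h3) ✓  (r2,h4) ✗  (r2,h6) ✓  (r3,h1) ✗  (r3,h3) ✓  (r3,h7) ✗
Counterexamples (restrictor pairs failing the scope): 6.

6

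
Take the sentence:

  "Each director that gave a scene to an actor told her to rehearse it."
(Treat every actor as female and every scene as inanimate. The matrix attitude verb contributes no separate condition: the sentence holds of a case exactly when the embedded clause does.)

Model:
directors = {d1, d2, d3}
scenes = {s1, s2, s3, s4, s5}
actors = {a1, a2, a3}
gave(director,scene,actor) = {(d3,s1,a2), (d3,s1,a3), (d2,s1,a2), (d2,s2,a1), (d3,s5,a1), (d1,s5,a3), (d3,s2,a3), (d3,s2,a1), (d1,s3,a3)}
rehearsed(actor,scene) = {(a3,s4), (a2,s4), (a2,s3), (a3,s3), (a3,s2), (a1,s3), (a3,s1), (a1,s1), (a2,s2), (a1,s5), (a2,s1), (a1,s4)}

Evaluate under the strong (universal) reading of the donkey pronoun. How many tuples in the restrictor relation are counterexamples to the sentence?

3

"her" takes "an actor" as antecedent and "it" takes "a scene"; both are donkey pronouns co-varying with the restrictor.
Strong reading: for every (d,s,a) with gave(d,s,a), rehearsed(a,s).
Restrictor triples: (d1,s3,a3)→rehearsed(a3,s3) ✓  (d1,s5,a3)→rehearsed(a3,s5) ✗  (d2,s1,a2)→rehearsed(a2,s1) ✓  (d2,s2,a1)→rehearsed(a1,s2) ✗  (d3,s1,a2)→rehearsed(a2,s1) ✓  (d3,s1,a3)→rehearsed(a3,s1) ✓  (d3,s2,a1)→rehearsed(a1,s2) ✗  (d3,s2,a3)→rehearsed(a3,s2) ✓  (d3,s5,a1)→rehearsed(a1,s5) ✓
Counterexamples (restrictor triples failing the scope): 3.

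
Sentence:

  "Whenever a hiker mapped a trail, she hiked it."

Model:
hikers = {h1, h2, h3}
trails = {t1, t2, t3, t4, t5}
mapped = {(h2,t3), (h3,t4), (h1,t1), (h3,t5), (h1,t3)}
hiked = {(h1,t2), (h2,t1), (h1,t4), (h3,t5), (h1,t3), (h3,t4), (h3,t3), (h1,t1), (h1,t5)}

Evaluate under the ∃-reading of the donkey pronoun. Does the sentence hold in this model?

False

"it" takes "a trail" as antecedent — a donkey pronoun bound across the clause boundary.
Weak reading: every hiker h with some mapped-trail has at least one mapped-trail t such that hiked(h,t).
Per hiker: h1:✓  h2:✗  h3:✓
h2 has no witness among its mapped-trails.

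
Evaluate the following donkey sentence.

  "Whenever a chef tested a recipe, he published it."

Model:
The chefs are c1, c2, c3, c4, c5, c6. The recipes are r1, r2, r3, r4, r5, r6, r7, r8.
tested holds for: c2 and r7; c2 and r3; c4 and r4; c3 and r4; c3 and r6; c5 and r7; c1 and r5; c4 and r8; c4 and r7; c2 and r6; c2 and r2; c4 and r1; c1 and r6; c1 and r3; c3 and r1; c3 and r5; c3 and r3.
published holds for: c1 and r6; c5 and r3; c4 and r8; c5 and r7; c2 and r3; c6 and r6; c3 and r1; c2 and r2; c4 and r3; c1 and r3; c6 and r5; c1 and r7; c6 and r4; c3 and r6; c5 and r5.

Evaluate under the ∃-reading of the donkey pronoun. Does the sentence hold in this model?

"it" takes "a recipe" as antecedent — a donkey pronoun bound across the clause boundary.
Weak reading: every chef c with some tested-recipe has at least one tested-recipe r such that published(c,r).
Per chef: c1:✓  c2:✓  c3:✓  c4:✓  c5:✓
Every chef in the restrictor has a witness.

True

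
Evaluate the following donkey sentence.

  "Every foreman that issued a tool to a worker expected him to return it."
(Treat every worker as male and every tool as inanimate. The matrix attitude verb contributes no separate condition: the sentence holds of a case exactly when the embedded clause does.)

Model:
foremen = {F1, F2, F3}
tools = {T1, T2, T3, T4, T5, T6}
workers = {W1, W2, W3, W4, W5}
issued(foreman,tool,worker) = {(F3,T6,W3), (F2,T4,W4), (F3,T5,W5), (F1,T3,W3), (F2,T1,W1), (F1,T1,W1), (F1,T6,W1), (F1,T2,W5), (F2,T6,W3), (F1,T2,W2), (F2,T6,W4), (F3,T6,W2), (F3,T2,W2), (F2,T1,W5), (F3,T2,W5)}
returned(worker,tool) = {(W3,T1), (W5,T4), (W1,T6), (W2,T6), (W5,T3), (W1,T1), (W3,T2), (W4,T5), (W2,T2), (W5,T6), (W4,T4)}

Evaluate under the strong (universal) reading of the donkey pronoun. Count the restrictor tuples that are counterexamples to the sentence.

"him" takes "a worker" as antecedent and "it" takes "a tool"; both are donkey pronouns co-varying with the restrictor.
Strong reading: for every (f,t,w) with issued(f,t,w), returned(w,t).
Restrictor triples: (F1,T1,W1)→returned(W1,T1) ✓  (F1,T2,W2)→returned(W2,T2) ✓  (F1,T2,W5)→returned(W5,T2) ✗  (F1,T3,W3)→returned(W3,T3) ✗  (F1,T6,W1)→returned(W1,T6) ✓  (F2,T1,W1)→returned(W1,T1) ✓  (F2,T1,W5)→returned(W5,T1) ✗  (F2,T4,W4)→returned(W4,T4) ✓  (F2,T6,W3)→returned(W3,T6) ✗  (F2,T6,W4)→returned(W4,T6) ✗  (F3,T2,W2)→returned(W2,T2) ✓  (F3,T2,W5)→returned(W5,T2) ✗  (F3,T5,W5)→returned(W5,T5) ✗  (F3,T6,W2)→returned(W2,T6) ✓  (F3,T6,W3)→returned(W3,T6) ✗
Counterexamples (restrictor triples failing the scope): 8.

8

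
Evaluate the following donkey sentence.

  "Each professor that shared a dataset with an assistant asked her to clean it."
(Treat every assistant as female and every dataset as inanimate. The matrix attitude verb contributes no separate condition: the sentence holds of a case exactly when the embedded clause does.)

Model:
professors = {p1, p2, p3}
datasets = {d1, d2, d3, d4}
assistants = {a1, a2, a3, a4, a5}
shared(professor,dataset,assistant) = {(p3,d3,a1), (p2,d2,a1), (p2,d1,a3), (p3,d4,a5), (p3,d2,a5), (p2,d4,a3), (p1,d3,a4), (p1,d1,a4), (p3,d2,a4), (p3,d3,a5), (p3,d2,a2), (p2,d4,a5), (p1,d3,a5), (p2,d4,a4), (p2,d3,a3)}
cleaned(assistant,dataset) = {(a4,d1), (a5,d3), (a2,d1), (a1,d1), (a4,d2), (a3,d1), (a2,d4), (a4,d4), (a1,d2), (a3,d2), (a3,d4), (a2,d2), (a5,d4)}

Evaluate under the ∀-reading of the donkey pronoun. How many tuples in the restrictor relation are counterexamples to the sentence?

"her" takes "an assistant" as antecedent and "it" takes "a dataset"; both are donkey pronouns co-varying with the restrictor.
Strong reading: for every (p,d,a) with shared(p,d,a), cleaned(a,d).
Restrictor triples: (p1,d1,a4)→cleaned(a4,d1) ✓  (p1,d3,a4)→cleaned(a4,d3) ✗  (p1,d3,a5)→cleaned(a5,d3) ✓  (p2,d1,a3)→cleaned(a3,d1) ✓  (p2,d2,a1)→cleaned(a1,d2) ✓  (p2,d3,a3)→cleaned(a3,d3) ✗  (p2,d4,a3)→cleaned(a3,d4) ✓  (p2,d4,a4)→cleaned(a4,d4) ✓  (p2,d4,a5)→cleaned(a5,d4) ✓  (p3,d2,a2)→cleaned(a2,d2) ✓  (p3,d2,a4)→cleaned(a4,d2) ✓  (p3,d2,a5)→cleaned(a5,d2) ✗  (p3,d3,a1)→cleaned(a1,d3) ✗  (p3,d3,a5)→cleaned(a5,d3) ✓  (p3,d4,a5)→cleaned(a5,d4) ✓
Counterexamples (restrictor triples failing the scope): 4.

4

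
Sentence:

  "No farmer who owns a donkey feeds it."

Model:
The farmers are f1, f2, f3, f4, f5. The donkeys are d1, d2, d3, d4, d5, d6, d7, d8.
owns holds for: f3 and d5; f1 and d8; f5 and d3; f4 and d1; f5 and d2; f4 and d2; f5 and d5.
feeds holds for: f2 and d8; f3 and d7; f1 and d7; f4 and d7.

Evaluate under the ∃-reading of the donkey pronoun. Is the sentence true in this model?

"it" takes "a donkey" as antecedent — a donkey pronoun bound across the clause boundary.
Truth condition: for no (f,d) with owns(f,d) does feeds(f,d) hold.
Restrictor pairs — does the scope hold? (f1,d8):fails  (f3,d5):fails  (f4,d1):fails  (f4,d2):fails  (f5,d2):fails  (f5,d3):fails  (f5,d5):fails
Scope holds for no restrictor pair, so the sentence is true.

True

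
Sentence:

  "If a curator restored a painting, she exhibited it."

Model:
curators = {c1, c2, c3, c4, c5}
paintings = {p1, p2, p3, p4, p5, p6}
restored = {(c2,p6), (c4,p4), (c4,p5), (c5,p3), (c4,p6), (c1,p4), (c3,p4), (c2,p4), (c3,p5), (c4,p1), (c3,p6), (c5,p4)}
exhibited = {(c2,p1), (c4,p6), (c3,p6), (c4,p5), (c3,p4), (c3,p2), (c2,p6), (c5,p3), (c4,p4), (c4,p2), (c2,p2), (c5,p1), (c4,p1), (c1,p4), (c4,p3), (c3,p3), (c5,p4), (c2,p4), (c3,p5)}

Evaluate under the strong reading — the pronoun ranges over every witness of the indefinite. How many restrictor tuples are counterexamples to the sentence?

"it" takes "a painting" as antecedent — a donkey pronoun bound across the clause boundary.
Strong reading: for every (c,p) with restored(c,p), exhibited(c,p).
Restrictor pairs: (c1,p4) ✓  (c2,p4) ✓  (c2,p6) ✓  (c3,p4) ✓  (c3,p5) ✓  (c3,p6) ✓  (c4,p1) ✓  (c4,p4) ✓  (c4,p5) ✓  (c4,p6) ✓  (c5,p3) ✓  (c5,p4) ✓
Counterexamples (restrictor pairs failing the scope): 0.

0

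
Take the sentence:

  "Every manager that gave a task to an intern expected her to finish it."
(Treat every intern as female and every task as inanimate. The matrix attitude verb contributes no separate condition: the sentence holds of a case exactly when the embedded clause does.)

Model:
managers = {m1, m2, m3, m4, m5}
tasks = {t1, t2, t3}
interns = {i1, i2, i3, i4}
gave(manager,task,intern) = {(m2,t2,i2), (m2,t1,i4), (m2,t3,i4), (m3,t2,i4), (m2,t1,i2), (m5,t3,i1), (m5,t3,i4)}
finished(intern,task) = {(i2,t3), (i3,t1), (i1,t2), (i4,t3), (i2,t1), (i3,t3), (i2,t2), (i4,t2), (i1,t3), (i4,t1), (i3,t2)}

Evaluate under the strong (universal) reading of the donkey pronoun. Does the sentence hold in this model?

"her" takes "an intern" as antecedent and "it" takes "a task"; both are donkey pronouns co-varying with the restrictor.
Strong reading: for every (m,t,i) with gave(m,t,i), finished(i,t).
Restrictor triples: (m2,t1,i2)→finished(i2,t1) ✓  (m2,t1,i4)→finished(i4,t1) ✓  (m2,t2,i2)→finished(i2,t2) ✓  (m2,t3,i4)→finished(i4,t3) ✓  (m3,t2,i4)→finished(i4,t2) ✓  (m5,t3,i1)→finished(i1,t3) ✓  (m5,t3,i4)→finished(i4,t3) ✓
Every restrictor triple satisfies the scope.

True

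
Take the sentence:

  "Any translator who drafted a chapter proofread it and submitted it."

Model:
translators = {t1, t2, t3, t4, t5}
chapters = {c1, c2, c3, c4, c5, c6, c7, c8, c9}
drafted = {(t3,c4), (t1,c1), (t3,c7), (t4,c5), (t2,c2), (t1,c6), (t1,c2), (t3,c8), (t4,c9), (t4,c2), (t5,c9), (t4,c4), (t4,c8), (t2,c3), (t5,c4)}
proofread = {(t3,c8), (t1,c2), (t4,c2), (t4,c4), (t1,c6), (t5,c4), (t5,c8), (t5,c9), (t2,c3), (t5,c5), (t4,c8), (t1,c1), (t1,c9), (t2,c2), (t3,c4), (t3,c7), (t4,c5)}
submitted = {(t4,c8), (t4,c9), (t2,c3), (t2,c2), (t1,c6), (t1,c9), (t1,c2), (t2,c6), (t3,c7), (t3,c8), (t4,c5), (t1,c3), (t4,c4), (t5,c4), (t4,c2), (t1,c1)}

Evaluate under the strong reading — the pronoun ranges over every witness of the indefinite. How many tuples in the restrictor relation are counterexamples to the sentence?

3

"it" takes "a chapter" as antecedent — a donkey pronoun bound across the clause boundary.
Strong reading: for every (t,c) with drafted(t,c), proofread(t,c) ∧ submitted(t,c).
Restrictor pairs: (t1,c1) ✓  (t1,c2) ✓  (t1,c6) ✓  (t2,c2) ✓  (t2,c3) ✓  (t3,c4) ✗  (t3,c7) ✓  (t3,c8) ✓  (t4,c2) ✓  (t4,c4) ✓  (t4,c5) ✓  (t4,c8) ✓  (t4,c9) ✗  (t5,c4) ✓  (t5,c9) ✗
Counterexamples (restrictor pairs failing the scope): 3.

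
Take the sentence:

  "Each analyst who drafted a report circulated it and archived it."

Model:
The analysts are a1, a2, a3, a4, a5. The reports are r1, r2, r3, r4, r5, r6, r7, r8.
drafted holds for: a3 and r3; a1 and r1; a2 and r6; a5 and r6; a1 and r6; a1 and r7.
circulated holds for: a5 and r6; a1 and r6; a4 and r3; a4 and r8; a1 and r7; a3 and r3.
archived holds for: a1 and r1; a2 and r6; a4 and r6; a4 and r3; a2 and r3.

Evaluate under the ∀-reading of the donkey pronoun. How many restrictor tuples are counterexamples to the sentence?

6

"it" takes "a report" as antecedent — a donkey pronoun bound across the clause boundary.
Strong reading: for every (a,r) with drafted(a,r), circulated(a,r) ∧ archived(a,r).
Restrictor pairs: (a1,r1) ✗  (a1,r6) ✗  (a1,r7) ✗  (a2,r6) ✗  (a3,r3) ✗  (a5,r6) ✗
Counterexamples (restrictor pairs failing the scope): 6.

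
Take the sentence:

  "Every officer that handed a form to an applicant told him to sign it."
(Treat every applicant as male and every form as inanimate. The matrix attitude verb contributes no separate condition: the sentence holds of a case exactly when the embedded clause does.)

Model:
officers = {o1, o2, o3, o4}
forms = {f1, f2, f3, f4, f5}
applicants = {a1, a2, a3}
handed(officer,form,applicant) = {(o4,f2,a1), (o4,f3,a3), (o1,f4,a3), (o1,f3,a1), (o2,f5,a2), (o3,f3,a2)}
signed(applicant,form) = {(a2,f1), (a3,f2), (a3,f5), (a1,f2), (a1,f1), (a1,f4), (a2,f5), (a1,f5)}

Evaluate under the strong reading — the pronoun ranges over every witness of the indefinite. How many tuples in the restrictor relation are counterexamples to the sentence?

"him" takes "an applicant" as antecedent and "it" takes "a form"; both are donkey pronouns co-varying with the restrictor.
Strong reading: for every (o,f,a) with handed(o,f,a), signed(a,f).
Restrictor triples: (o1,f3,a1)→signed(a1,f3) ✗  (o1,f4,a3)→signed(a3,f4) ✗  (o2,f5,a2)→signed(a2,f5) ✓  (o3,f3,a2)→signed(a2,f3) ✗  (o4,f2,a1)→signed(a1,f2) ✓  (o4,f3,a3)→signed(a3,f3) ✗
Counterexamples (restrictor triples failing the scope): 4.

4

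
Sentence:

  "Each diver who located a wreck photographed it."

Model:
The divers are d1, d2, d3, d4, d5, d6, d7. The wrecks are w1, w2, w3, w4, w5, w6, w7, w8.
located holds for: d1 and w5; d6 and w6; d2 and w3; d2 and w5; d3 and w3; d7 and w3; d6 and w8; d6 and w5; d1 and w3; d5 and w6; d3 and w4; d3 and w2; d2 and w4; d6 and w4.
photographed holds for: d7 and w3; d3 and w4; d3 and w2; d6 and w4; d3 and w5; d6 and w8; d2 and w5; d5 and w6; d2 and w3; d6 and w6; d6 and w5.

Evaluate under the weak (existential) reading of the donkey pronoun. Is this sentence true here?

"it" takes "a wreck" as antecedent — a donkey pronoun bound across the clause boundary.
Weak reading: every diver d with some located-wreck has at least one located-wreck w such that photographed(d,w).
Per diver: d1:✗  d2:✓  d3:✓  d5:✓  d6:✓  d7:✓
d1 has no witness among its located-wrecks.

False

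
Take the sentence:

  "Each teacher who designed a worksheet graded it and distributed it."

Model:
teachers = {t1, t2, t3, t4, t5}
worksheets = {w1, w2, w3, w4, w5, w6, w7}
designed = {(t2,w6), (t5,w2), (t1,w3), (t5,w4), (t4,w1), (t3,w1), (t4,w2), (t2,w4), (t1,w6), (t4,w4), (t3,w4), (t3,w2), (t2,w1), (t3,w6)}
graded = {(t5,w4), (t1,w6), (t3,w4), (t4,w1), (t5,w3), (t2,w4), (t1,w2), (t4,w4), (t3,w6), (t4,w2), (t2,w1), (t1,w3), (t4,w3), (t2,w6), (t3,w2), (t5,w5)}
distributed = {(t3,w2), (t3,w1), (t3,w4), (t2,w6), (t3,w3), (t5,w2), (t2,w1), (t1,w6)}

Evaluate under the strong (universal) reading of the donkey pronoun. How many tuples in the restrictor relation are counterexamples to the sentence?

9

"it" takes "a worksheet" as antecedent — a donkey pronoun bound across the clause boundary.
Strong reading: for every (t,w) with designed(t,w), graded(t,w) ∧ distributed(t,w).
Restrictor pairs: (t1,w3) ✗  (t1,w6) ✓  (t2,w1) ✓  (t2,w4) ✗  (t2,w6) ✓  (t3,w1) ✗  (t3,w2) ✓  (t3,w4) ✓  (t3,w6) ✗  (t4,w1) ✗  (t4,w2) ✗  (t4,w4) ✗  (t5,w2) ✗  (t5,w4) ✗
Counterexamples (restrictor pairs failing the scope): 9.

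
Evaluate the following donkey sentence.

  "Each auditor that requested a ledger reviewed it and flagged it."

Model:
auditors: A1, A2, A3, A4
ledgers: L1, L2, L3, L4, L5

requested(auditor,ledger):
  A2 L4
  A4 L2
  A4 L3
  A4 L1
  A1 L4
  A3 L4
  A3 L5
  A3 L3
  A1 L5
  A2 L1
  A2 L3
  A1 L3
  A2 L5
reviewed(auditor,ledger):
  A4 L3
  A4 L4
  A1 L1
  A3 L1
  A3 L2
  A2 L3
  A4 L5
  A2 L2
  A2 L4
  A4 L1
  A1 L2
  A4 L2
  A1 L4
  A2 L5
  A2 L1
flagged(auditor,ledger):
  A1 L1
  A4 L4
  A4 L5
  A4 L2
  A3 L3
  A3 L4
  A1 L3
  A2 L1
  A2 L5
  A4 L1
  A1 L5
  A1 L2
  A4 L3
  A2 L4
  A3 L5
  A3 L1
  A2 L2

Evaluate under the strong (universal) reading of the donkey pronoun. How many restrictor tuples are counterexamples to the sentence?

7

"it" takes "a ledger" as antecedent — a donkey pronoun bound across the clause boundary.
Strong reading: for every (a,l) with requested(a,l), reviewed(a,l) ∧ flagged(a,l).
Restrictor pairs: (A1,L3) ✗  (A1,L4) ✗  (A1,L5) ✗  (A2,L1) ✓  (A2,L3) ✗  (A2,L4) ✓  (A2,L5) ✓  (A3,L3) ✗  (A3,L4) ✗  (A3,L5) ✗  (A4,L1) ✓  (A4,L2) ✓  (A4,L3) ✓
Counterexamples (restrictor pairs failing the scope): 7.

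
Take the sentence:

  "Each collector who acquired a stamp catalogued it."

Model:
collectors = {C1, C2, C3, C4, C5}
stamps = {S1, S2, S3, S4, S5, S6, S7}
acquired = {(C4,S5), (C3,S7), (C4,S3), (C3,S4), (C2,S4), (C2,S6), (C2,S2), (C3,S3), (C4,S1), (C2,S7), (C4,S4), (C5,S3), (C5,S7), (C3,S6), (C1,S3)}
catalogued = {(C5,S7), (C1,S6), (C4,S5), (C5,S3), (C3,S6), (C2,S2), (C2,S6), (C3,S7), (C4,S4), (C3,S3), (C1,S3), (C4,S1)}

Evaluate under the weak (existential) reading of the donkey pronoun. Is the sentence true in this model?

"it" takes "a stamp" as antecedent — a donkey pronoun bound across the clause boundary.
Weak reading: every collector c with some acquired-stamp has at least one acquired-stamp s such that catalogued(c,s).
Per collector: C1:✓  C2:✓  C3:✓  C4:✓  C5:✓
Every collector in the restrictor has a witness.

True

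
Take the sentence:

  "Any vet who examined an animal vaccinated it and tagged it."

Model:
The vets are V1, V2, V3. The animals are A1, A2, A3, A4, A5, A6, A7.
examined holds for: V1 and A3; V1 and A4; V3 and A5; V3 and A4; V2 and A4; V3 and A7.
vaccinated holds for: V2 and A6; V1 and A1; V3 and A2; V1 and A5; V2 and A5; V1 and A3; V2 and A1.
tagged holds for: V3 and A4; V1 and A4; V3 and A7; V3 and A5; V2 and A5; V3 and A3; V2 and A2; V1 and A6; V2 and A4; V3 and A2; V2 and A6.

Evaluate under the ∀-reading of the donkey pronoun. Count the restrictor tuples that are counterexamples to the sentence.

"it" takes "an animal" as antecedent — a donkey pronoun bound across the clause boundary.
Strong reading: for every (v,a) with examined(v,a), vaccinated(v,a) ∧ tagged(v,a).
Restrictor pairs: (V1,A3) ✗  (V1,A4) ✗  (V2,A4) ✗  (V3,A4) ✗  (V3,A5) ✗  (V3,A7) ✗
Counterexamples (restrictor pairs failing the scope): 6.

6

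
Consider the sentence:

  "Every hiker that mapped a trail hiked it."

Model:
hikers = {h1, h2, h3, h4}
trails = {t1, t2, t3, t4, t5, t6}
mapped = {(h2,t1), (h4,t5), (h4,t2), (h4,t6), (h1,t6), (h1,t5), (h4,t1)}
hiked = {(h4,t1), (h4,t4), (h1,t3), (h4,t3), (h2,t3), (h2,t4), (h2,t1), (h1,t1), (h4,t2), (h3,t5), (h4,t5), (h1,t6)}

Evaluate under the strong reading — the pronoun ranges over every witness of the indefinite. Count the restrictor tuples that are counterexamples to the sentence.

"it" takes "a trail" as antecedent — a donkey pronoun bound across the clause boundary.
Strong reading: for every (h,t) with mapped(h,t), hiked(h,t).
Restrictor pairs: (h1,t5) ✗  (h1,t6) ✓  (h2,t1) ✓  (h4,t1) ✓  (h4,t2) ✓  (h4,t5) ✓  (h4,t6) ✗
Counterexamples (restrictor pairs failing the scope): 2.

2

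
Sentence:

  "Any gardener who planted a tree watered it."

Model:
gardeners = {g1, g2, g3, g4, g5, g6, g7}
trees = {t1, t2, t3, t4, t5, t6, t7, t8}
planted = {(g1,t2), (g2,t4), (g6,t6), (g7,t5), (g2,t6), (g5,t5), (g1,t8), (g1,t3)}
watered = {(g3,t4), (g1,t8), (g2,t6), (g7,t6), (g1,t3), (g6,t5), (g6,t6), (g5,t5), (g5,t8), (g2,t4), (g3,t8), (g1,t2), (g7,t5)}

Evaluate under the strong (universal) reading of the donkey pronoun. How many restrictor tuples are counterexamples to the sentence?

"it" takes "a tree" as antecedent — a donkey pronoun bound across the clause boundary.
Strong reading: for every (g,t) with planted(g,t), watered(g,t).
Restrictor pairs: (g1,t2) ✓  (g1,t3) ✓  (g1,t8) ✓  (g2,t4) ✓  (g2,t6) ✓  (g5,t5) ✓  (g6,t6) ✓  (g7,t5) ✓
Counterexamples (restrictor pairs failing the scope): 0.

0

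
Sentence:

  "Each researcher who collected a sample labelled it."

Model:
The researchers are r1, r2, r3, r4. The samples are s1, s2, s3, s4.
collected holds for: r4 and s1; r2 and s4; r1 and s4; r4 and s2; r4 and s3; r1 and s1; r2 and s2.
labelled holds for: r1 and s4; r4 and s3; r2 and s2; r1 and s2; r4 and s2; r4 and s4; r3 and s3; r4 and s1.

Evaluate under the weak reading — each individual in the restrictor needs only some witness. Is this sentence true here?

"it" takes "a sample" as antecedent — a donkey pronoun bound across the clause boundary.
Weak reading: every researcher r with some collected-sample has at least one collected-sample s such that labelled(r,s).
Per researcher: r1:✓  r2:✓  r4:✓
Every researcher in the restrictor has a witness.

True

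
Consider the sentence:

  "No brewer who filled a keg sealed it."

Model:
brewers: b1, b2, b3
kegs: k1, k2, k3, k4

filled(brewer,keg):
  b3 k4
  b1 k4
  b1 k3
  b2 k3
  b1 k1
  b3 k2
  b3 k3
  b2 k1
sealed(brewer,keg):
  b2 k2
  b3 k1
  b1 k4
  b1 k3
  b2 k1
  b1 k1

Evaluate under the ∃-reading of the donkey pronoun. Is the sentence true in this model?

"it" takes "a keg" as antecedent — a donkey pronoun bound across the clause boundary.
Truth condition: for no (b,k) with filled(b,k) does sealed(b,k) hold.
Restrictor pairs — does the scope hold? (b1,k1):holds  (b1,k3):holds  (b1,k4):holds  (b2,k1):holds  (b2,k3):fails  (b3,k2):fails  (b3,k3):fails  (b3,k4):fails
Scope holds for 4 pair(s), so the sentence is false.

False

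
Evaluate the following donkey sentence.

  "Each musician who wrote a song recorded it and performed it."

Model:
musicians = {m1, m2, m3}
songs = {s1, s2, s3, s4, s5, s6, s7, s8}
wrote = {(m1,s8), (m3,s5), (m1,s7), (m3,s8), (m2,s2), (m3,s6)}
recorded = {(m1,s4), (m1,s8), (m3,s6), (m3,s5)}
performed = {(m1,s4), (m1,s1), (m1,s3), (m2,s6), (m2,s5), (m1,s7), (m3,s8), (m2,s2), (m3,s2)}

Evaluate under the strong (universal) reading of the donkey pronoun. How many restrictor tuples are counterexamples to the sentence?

"it" takes "a song" as antecedent — a donkey pronoun bound across the clause boundary.
Strong reading: for every (m,s) with wrote(m,s), recorded(m,s) ∧ performed(m,s).
Restrictor pairs: (m1,s7) ✗  (m1,s8) ✗  (m2,s2) ✗  (m3,s5) ✗  (m3,s6) ✗  (m3,s8) ✗
Counterexamples (restrictor pairs failing the scope): 6.

6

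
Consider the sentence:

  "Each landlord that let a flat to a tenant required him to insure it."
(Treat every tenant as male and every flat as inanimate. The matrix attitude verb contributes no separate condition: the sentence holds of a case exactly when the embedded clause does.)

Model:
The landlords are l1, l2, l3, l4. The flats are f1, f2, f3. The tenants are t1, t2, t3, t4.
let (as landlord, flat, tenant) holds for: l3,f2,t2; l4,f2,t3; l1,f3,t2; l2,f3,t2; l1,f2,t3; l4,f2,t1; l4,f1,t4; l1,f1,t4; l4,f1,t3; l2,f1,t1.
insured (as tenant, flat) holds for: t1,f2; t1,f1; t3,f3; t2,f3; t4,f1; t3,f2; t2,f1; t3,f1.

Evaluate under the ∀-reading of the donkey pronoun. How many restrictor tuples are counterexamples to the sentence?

"him" takes "a tenant" as antecedent and "it" takes "a flat"; both are donkey pronouns co-varying with the restrictor.
Strong reading: for every (l,f,t) with let(l,f,t), insured(t,f).
Restrictor triples: (l1,f1,t4)→insured(t4,f1) ✓  (l1,f2,t3)→insured(t3,f2) ✓  (l1,f3,t2)→insured(t2,f3) ✓  (l2,f1,t1)→insured(t1,f1) ✓  (l2,f3,t2)→insured(t2,f3) ✓  (l3,f2,t2)→insured(t2,f2) ✗  (l4,f1,t3)→insured(t3,f1) ✓  (l4,f1,t4)→insured(t4,f1) ✓  (l4,f2,t1)→insured(t1,f2) ✓  (l4,f2,t3)→insured(t3,f2) ✓
Counterexamples (restrictor triples failing the scope): 1.

1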